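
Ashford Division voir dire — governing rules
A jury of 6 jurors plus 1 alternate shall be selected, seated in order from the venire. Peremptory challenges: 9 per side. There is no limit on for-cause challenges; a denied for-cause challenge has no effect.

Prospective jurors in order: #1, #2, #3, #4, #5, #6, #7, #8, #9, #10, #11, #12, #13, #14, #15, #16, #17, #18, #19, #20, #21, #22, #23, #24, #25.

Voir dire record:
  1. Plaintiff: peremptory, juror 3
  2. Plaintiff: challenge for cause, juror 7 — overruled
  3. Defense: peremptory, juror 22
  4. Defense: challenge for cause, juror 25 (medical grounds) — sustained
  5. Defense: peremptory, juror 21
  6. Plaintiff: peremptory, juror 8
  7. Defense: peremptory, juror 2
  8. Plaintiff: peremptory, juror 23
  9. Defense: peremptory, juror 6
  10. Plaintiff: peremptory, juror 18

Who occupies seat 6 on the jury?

10

Removed: #2, #3, #6, #8, #18, #21, #22, #23, #25. (#7 stays — for-cause denied.)
Seating in order: seats 1–6 → #1, #4, #5, #7, #9, #10; alternates → #11.
So seat 6 is #10.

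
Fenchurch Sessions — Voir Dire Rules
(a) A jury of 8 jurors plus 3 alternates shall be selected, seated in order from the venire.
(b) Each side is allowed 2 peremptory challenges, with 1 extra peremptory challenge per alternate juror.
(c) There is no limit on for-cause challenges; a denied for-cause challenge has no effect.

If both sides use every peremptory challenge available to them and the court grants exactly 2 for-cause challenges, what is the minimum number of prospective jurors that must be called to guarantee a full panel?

Seats to fill: 8 + 3 alternates = 11.
Peremptories: 2 + 1×3 = 5 per side × 2 sides = 10.
For-cause removals: 2.
Minimum venire: 11 + 10 + 2 = 23.

23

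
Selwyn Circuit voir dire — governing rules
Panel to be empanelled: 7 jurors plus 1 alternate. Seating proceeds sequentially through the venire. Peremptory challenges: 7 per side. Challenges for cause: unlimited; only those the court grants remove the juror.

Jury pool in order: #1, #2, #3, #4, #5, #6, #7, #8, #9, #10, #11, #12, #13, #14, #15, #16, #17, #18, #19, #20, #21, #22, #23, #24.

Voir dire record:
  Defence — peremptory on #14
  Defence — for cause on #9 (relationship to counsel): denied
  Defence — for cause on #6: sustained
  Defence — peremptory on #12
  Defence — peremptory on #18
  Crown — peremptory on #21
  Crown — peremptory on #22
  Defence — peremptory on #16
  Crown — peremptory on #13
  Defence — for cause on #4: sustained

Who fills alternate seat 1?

10

Removed: #4, #6, #12, #13, #14, #16, #18, #21, #22. (#9 stays — for-cause denied.)
Seating in order: seats 1–7 → #1, #2, #3, #5, #7, #8, #9; alternates → #10.
So alternate 1 is #10.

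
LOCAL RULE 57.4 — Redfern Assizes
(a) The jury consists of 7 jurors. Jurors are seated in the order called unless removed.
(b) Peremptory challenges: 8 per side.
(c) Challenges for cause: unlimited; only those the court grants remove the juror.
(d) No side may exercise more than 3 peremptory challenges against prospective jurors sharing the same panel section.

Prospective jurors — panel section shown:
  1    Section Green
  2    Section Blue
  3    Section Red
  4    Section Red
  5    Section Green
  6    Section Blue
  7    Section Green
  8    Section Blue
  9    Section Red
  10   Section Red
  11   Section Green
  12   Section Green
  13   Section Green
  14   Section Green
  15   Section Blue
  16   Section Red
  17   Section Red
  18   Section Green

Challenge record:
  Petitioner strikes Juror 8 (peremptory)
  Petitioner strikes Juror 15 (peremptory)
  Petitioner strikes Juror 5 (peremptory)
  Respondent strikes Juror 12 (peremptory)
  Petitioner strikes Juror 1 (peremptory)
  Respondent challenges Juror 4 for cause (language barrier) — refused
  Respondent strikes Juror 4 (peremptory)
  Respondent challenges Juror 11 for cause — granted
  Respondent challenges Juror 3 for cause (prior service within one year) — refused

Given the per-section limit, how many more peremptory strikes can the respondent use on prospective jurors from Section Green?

2

Respondent peremptories so far: #12, #4 — 2 of 8 used, 6 left overall.
Against Section Green: #12 — 1 used; per-section cap 3 leaves 2.
Binding limit: min(6, 2) = 2.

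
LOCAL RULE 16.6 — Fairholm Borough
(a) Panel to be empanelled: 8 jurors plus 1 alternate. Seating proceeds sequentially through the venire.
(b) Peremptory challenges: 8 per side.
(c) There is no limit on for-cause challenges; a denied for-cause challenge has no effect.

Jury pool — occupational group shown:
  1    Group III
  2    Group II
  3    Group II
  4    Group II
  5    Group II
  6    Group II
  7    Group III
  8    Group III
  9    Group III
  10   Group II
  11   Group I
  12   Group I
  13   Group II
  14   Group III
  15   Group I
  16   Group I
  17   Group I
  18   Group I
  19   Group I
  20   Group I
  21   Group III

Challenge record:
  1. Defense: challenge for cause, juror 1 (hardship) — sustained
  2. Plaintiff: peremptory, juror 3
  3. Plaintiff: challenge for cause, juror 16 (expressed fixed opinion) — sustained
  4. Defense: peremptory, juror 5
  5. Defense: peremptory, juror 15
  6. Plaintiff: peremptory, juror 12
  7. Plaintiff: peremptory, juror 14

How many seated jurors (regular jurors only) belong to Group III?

3

Removed: #1, #3, #5, #12, #14, #15, #16.
Seated jurors 1–8: #2, #4, #6, #7, #8, #9, #10, #11 (alternates #13 not counted).
Of those, in Group III: #7, #8, #9 → 3.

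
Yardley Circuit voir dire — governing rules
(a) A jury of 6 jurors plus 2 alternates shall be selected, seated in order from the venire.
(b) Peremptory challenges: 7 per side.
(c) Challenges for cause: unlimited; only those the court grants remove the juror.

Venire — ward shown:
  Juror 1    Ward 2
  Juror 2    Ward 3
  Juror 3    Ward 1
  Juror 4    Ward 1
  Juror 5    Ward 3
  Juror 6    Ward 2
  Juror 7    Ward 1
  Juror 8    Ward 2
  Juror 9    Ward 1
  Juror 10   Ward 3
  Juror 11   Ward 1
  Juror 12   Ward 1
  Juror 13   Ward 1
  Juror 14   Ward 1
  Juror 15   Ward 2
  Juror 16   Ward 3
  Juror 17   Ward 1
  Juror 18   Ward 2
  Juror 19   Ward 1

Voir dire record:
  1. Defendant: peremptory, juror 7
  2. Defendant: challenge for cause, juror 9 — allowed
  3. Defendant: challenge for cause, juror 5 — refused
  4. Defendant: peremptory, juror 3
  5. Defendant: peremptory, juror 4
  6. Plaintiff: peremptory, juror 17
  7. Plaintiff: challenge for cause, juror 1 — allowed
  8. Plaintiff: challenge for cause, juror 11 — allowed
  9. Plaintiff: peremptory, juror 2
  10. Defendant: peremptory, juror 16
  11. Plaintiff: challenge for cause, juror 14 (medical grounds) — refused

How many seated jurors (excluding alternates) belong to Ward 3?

Removed: #1, #2, #3, #4, #7, #9, #11, #16, #17.
Seated jurors 1–6: #5, #6, #8, #10, #12, #13 (alternates #14, #15 not counted).
Of those, in Ward 3: #5, #10 → 2.

2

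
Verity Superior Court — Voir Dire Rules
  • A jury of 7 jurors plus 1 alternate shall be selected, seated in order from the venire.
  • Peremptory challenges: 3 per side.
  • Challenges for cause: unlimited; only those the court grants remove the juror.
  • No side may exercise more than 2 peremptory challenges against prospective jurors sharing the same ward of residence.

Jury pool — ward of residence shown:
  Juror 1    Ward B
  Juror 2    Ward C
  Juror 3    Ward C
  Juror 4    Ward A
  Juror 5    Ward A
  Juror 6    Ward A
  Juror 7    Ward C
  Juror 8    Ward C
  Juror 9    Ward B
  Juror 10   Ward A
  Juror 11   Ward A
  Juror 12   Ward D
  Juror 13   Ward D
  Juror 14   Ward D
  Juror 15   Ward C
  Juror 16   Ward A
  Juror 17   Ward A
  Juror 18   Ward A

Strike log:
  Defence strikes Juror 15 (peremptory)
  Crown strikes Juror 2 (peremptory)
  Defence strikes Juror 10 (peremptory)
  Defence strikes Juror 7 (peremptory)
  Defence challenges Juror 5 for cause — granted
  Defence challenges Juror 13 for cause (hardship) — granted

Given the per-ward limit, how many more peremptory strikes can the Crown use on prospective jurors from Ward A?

2

Crown peremptories so far: #2 — 1 of 3 used, 2 left overall.
Against Ward A: none yet — per-ward cap 2 leaves 2.
Binding limit: min(2, 2) = 2.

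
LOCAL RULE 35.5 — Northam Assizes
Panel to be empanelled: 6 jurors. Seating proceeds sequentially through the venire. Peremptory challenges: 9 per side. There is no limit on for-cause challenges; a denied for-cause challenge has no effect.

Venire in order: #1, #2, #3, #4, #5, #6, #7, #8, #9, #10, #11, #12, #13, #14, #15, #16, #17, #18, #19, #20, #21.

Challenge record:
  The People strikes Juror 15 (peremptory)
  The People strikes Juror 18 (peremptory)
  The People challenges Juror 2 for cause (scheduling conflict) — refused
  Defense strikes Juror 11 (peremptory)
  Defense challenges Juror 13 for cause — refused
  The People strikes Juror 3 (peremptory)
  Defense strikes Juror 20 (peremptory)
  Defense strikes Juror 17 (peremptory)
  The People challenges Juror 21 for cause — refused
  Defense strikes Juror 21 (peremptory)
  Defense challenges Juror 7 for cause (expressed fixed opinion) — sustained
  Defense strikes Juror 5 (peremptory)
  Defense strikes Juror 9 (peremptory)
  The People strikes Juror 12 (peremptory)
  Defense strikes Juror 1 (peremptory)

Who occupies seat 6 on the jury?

13

Removed: #1, #3, #5, #7, #9, #11, #12, #15, #17, #18, #20, #21. (#2, #13 stay — for-cause denied.)
Seating in order: seats 1–6 → #2, #4, #6, #8, #10, #13.
So seat 6 is #13.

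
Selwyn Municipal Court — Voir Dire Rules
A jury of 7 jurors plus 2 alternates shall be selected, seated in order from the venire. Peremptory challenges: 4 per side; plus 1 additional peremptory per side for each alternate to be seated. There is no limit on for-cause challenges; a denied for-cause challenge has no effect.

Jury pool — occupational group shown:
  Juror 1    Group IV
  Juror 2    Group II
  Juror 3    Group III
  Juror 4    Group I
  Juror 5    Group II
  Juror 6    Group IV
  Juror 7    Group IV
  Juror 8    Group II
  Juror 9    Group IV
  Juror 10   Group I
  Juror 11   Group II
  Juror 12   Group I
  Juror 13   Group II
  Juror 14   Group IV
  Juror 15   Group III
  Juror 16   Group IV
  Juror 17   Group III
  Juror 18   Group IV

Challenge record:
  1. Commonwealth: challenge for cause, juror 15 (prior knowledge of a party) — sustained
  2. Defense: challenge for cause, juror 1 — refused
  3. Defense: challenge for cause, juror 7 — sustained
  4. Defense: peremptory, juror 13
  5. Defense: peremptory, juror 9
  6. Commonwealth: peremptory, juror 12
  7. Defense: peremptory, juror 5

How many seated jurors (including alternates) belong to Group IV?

3

Removed: #5, #7, #9, #12, #13, #15.
Seated (9 incl. alternates): #1, #2, #3, #4, #6, #8, #10, #11, #14.
Of those, in Group IV: #1, #6, #14 → 3.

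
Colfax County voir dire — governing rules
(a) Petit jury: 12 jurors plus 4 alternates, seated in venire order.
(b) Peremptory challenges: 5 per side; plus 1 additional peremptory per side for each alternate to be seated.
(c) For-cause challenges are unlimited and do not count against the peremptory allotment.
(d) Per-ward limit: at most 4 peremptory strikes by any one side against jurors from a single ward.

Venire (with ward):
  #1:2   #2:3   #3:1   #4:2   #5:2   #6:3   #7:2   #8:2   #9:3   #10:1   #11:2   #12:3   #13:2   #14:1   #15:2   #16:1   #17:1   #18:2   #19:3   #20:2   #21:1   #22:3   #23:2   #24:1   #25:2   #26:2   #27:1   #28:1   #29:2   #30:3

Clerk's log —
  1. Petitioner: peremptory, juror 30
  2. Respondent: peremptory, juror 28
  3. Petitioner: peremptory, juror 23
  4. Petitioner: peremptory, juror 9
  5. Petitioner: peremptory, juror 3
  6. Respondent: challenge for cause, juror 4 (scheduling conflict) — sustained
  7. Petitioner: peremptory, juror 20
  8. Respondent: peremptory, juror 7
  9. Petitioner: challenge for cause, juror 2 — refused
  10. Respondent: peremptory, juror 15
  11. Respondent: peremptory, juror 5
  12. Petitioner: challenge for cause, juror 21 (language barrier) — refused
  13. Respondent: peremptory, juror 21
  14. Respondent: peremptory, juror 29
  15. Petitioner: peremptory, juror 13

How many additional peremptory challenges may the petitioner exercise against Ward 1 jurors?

3

Petitioner peremptories so far: #30, #23, #9, #3, #20, #13 — 6 of 9 used, 3 left overall.
Against Ward 1: #3 — 1 used; per-ward cap 4 leaves 3.
Binding limit: min(3, 3) = 3.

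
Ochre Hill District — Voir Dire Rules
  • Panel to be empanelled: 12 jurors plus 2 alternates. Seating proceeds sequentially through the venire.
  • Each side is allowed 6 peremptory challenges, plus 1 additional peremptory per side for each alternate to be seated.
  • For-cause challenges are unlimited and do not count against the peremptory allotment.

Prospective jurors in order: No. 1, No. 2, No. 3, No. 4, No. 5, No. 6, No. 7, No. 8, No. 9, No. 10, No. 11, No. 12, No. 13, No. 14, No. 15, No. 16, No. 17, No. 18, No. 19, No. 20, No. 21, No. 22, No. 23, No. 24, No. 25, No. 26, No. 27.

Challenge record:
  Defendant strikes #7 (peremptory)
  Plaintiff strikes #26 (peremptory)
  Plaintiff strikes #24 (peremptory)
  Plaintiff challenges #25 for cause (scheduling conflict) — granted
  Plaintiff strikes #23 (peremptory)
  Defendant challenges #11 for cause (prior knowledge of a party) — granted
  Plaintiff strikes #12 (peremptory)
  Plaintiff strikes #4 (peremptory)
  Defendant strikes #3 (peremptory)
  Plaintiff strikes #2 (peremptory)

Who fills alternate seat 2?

20

Removed: #2, #3, #4, #7, #11, #12, #23, #24, #25, #26.
Seating in order: seats 1–12 → #1, #5, #6, #8, #9, #10, #13, #14, #15, #16, #17, #18; alternates → #19, #20.
So alternate 2 is #20.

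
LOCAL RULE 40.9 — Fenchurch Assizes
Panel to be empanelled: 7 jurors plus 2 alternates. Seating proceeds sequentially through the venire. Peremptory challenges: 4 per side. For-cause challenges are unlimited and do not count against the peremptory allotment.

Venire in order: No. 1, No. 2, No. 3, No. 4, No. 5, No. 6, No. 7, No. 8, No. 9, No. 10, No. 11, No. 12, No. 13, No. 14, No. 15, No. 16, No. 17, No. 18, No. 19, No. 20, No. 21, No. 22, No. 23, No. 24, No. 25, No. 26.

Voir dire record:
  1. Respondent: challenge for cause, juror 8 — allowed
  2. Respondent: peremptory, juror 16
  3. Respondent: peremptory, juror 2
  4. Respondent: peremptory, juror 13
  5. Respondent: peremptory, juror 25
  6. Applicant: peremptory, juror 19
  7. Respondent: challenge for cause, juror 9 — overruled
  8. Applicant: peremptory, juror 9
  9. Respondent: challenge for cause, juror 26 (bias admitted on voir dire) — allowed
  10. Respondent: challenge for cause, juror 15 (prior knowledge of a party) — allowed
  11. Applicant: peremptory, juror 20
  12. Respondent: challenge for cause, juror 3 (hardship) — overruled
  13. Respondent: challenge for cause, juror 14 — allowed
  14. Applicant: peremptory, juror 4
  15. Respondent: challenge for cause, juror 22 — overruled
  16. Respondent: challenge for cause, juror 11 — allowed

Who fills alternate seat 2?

Removed: #2, #4, #8, #9, #11, #13, #14, #15, #16, #19, #20, #25, #26. (#3, #22 stay — for-cause denied.)
Filling seats in venire order through position 9: #1, #3, #5, #6, #7, #10, #12, #17, #18.
So alternate 2 is #18.

18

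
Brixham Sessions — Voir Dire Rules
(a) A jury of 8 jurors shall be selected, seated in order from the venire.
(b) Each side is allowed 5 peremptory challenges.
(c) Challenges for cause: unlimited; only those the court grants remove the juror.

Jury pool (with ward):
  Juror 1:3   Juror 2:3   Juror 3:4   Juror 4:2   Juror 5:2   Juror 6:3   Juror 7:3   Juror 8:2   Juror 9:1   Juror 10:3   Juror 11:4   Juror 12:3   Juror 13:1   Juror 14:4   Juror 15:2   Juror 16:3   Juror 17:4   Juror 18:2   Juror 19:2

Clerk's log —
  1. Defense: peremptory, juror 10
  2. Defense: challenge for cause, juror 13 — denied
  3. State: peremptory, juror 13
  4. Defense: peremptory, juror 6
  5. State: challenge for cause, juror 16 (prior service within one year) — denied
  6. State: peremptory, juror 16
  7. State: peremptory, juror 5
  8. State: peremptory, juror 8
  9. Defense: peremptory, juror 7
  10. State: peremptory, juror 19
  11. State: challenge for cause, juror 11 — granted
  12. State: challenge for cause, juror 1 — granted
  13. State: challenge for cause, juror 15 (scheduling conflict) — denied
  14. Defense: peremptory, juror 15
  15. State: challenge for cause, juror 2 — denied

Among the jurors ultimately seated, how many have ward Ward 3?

Removed: #1, #5, #6, #7, #8, #10, #11, #13, #15, #16, #19.
Seated jurors 1–8: #2, #3, #4, #9, #12, #14, #17, #18.
Of those, in Ward 3: #2, #12 → 2.

2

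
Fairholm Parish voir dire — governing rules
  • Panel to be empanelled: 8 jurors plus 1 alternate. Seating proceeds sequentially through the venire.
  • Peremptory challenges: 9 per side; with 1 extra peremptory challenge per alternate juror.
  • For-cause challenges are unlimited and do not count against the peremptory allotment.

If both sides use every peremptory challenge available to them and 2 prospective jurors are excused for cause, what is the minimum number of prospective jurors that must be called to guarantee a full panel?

Seats to fill: 8 + 1 alternates = 9.
Peremptories: 9 + 1×1 = 10 per side × 2 sides = 20.
For-cause removals: 2.
Minimum venire: 9 + 20 + 2 = 31.

31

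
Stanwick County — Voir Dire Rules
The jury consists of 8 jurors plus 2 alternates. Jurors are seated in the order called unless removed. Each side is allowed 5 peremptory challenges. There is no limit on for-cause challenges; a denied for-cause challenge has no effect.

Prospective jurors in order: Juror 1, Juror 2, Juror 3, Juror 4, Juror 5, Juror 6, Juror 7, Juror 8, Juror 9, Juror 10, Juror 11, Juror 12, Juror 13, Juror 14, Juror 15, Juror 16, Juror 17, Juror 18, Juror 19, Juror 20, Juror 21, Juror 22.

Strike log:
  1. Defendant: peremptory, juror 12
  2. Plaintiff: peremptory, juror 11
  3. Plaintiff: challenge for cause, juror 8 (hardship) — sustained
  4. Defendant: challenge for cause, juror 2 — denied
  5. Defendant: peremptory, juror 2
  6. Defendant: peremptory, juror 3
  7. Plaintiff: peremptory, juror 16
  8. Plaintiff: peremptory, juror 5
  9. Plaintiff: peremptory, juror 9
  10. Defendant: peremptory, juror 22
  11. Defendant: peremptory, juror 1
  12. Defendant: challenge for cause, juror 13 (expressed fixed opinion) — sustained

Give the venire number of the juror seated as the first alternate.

19

Removed: #1, #2, #3, #5, #8, #9, #11, #12, #13, #16, #22.
Seating in order: seats 1–8 → #4, #6, #7, #10, #14, #15, #17, #18; alternates → #19, #20.
So alternate 1 is #19.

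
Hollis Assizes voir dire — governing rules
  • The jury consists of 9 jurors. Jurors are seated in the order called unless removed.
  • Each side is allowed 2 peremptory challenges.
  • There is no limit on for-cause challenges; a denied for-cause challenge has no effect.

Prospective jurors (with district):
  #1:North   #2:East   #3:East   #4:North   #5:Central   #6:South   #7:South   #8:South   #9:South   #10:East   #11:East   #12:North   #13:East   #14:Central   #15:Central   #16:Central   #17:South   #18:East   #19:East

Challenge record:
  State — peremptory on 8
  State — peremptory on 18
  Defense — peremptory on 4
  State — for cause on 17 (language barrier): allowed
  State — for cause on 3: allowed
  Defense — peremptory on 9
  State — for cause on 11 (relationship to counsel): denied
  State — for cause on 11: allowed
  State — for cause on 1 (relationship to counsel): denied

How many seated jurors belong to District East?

Removed: #3, #4, #8, #9, #11, #17, #18.
Seated jurors 1–9: #1, #2, #5, #6, #7, #10, #12, #13, #14.
Of those, in District East: #2, #10, #13 → 3.

3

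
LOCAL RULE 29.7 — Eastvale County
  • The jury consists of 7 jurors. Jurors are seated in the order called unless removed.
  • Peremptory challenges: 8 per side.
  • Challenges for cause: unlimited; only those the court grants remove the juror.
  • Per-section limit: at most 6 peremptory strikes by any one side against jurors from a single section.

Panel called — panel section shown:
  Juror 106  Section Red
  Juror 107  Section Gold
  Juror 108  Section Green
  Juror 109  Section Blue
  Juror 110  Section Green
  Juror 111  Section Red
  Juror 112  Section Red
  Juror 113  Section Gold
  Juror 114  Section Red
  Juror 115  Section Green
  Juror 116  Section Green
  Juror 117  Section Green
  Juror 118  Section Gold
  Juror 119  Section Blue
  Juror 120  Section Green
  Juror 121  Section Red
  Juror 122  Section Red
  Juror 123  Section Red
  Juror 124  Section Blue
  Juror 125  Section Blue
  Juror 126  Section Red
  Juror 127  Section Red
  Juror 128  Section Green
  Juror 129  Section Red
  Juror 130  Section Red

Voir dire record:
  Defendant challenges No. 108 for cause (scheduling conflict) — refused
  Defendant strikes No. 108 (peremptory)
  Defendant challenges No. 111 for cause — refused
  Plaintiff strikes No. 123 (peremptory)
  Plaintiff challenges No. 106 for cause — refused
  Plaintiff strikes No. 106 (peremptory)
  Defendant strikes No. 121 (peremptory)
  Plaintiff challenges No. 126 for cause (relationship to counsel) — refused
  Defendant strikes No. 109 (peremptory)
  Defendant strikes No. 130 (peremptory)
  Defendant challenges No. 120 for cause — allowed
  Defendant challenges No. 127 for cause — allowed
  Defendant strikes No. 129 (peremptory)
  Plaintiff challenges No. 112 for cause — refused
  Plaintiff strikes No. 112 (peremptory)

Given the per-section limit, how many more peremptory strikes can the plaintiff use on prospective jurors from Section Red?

Plaintiff peremptories so far: #123, #106, #112 — 3 of 8 used, 5 left overall.
Against Section Red: #123, #106, #112 — 3 used; per-section cap 6 leaves 3.
Binding limit: min(5, 3) = 3.

3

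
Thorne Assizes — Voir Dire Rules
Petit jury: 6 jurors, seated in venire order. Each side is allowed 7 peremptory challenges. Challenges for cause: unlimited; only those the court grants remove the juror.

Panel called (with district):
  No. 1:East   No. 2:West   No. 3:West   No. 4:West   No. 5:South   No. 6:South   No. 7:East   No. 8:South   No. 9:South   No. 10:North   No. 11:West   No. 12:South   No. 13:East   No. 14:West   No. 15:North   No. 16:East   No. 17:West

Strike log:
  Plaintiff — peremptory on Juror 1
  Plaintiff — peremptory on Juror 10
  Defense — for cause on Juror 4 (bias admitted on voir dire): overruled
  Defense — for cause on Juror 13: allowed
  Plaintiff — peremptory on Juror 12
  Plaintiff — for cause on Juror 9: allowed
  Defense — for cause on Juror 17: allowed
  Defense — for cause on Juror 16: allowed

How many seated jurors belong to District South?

2

Removed: #1, #9, #10, #12, #13, #16, #17.
Seated jurors 1–6: #2, #3, #4, #5, #6, #7.
Of those, in District South: #5, #6 → 2.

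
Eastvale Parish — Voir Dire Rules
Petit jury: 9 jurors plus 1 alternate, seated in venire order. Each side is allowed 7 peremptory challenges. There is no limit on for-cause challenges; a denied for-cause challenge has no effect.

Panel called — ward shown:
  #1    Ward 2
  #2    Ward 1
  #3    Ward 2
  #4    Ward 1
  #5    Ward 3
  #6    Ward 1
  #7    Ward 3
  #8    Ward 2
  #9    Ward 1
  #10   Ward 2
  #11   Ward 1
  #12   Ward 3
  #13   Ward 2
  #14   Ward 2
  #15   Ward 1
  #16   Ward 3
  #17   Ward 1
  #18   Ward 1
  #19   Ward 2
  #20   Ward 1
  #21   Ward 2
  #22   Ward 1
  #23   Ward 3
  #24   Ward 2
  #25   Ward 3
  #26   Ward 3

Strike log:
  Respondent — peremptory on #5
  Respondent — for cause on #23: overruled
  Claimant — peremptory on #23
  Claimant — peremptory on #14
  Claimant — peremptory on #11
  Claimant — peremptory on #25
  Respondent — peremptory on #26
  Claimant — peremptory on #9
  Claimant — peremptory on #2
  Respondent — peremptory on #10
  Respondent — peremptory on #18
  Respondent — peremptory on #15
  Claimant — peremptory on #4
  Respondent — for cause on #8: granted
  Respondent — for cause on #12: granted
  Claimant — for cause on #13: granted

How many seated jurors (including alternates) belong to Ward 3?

Removed: #2, #4, #5, #8, #9, #10, #11, #12, #13, #14, #15, #18, #23, #25, #26.
Seated (10 incl. alternates): #1, #3, #6, #7, #16, #17, #19, #20, #21, #22.
Of those, in Ward 3: #7, #16 → 2.

2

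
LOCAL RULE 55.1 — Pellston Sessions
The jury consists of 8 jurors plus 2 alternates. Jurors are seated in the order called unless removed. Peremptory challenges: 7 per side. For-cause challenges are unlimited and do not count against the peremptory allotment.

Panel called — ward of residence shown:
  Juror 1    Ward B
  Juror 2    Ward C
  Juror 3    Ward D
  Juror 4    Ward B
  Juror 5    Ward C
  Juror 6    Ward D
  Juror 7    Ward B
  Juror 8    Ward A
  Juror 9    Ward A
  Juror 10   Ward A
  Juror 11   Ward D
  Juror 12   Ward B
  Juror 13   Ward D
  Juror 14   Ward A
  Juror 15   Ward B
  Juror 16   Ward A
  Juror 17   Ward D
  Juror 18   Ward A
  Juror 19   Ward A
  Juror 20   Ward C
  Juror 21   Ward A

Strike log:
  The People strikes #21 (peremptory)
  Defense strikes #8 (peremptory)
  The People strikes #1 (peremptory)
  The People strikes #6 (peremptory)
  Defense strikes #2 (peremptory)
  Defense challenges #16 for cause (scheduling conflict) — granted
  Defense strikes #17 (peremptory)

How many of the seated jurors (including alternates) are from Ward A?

3

Removed: #1, #2, #6, #8, #16, #17, #21.
Seated (10 incl. alternates): #3, #4, #5, #7, #9, #10, #11, #12, #13, #14.
Of those, in Ward A: #9, #10, #14 → 3.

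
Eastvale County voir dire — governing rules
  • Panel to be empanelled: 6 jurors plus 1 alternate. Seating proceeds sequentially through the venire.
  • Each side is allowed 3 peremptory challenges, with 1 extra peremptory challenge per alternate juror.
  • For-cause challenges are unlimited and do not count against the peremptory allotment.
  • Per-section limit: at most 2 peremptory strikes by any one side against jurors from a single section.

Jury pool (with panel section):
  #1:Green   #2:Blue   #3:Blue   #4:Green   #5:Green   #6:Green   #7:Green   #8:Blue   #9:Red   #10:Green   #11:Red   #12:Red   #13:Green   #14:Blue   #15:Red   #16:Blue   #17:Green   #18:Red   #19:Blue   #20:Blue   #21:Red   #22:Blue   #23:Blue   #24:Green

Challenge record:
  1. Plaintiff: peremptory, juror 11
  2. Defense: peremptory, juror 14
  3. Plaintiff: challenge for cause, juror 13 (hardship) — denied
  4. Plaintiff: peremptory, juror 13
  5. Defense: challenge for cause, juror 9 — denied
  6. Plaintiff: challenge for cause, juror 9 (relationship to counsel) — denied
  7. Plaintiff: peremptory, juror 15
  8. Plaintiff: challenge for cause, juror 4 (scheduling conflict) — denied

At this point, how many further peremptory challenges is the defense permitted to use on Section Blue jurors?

1

Defense peremptories so far: #14 — 1 of 4 used, 3 left overall.
Against Section Blue: #14 — 1 used; per-section cap 2 leaves 1.
Binding limit: min(3, 1) = 1.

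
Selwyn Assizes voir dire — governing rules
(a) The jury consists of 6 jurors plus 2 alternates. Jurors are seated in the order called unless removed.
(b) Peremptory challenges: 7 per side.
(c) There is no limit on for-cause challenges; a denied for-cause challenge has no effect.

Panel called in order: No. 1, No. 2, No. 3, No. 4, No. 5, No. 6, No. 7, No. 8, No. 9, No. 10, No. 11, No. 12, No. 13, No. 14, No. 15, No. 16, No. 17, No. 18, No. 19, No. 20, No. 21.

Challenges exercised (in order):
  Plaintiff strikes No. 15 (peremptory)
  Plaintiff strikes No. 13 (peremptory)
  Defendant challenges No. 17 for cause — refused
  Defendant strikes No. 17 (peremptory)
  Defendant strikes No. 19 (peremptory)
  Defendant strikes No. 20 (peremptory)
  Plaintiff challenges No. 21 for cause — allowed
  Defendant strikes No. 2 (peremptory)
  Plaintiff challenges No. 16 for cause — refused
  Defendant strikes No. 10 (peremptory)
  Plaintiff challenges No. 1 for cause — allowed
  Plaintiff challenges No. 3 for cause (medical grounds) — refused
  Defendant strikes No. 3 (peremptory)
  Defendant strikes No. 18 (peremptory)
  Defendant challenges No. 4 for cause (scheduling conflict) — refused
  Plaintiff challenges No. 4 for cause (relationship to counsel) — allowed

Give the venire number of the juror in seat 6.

11

Removed: #1, #2, #3, #4, #10, #13, #15, #17, #18, #19, #20, #21. (#16 stays — for-cause denied.)
Seating in order: seats 1–6 → #5, #6, #7, #8, #9, #11; alternates → #12, #14.
So seat 6 is #11.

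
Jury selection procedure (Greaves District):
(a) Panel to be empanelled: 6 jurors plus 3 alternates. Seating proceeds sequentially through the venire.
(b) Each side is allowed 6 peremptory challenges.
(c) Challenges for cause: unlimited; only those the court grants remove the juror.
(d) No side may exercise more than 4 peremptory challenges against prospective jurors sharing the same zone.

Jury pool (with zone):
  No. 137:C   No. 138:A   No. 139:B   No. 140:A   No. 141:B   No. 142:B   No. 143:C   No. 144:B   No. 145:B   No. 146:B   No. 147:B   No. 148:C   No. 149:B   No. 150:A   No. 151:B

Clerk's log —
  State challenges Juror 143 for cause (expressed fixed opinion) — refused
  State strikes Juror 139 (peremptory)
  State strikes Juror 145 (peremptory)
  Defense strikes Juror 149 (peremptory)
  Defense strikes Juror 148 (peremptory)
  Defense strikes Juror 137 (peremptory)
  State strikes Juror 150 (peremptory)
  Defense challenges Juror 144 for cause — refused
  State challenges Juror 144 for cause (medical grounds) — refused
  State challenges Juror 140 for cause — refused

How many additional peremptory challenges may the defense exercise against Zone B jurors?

3

Defense peremptories so far: #149, #148, #137 — 3 of 6 used, 3 left overall.
Against Zone B: #149 — 1 used; per-zone cap 4 leaves 3.
Binding limit: min(3, 3) = 3.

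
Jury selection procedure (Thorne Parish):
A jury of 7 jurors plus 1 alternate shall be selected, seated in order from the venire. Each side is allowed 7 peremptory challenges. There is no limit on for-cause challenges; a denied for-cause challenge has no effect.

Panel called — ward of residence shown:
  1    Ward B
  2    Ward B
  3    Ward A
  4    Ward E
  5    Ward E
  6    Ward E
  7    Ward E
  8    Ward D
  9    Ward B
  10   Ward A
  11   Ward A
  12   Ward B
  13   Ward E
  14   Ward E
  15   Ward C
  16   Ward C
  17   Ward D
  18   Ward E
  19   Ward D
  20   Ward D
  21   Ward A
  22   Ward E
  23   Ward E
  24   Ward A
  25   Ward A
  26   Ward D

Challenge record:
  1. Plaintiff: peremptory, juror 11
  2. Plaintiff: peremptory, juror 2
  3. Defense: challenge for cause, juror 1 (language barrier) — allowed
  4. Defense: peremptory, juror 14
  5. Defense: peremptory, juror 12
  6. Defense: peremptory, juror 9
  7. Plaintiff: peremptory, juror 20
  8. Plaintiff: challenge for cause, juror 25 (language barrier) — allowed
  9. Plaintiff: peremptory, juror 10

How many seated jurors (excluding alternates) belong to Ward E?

5

Removed: #1, #2, #9, #10, #11, #12, #14, #20, #25.
Seated jurors 1–7: #3, #4, #5, #6, #7, #8, #13 (alternates #15 not counted).
Of those, in Ward E: #4, #5, #6, #7, #13 → 5.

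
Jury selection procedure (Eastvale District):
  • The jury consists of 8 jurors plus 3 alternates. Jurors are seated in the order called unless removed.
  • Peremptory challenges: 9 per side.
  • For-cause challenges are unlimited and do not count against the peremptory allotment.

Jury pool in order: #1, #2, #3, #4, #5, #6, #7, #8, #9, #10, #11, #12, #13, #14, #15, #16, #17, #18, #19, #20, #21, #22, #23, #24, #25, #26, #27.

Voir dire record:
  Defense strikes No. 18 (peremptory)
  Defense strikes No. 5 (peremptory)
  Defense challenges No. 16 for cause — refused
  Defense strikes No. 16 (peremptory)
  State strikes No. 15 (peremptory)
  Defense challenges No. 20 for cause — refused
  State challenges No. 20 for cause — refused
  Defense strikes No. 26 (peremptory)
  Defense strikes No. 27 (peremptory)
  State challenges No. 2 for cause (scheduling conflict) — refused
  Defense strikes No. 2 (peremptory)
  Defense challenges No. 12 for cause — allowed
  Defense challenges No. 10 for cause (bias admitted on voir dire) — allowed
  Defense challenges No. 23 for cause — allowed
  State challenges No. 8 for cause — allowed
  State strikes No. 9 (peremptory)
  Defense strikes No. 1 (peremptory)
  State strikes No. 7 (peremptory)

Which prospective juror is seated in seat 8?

19

Removed: #1, #2, #5, #7, #8, #9, #10, #12, #15, #16, #18, #23, #26, #27. (#20 stays — for-cause denied.)
Seating in order: seats 1–8 → #3, #4, #6, #11, #13, #14, #17, #19; alternates → #20, #21, #22.
So seat 8 is #19.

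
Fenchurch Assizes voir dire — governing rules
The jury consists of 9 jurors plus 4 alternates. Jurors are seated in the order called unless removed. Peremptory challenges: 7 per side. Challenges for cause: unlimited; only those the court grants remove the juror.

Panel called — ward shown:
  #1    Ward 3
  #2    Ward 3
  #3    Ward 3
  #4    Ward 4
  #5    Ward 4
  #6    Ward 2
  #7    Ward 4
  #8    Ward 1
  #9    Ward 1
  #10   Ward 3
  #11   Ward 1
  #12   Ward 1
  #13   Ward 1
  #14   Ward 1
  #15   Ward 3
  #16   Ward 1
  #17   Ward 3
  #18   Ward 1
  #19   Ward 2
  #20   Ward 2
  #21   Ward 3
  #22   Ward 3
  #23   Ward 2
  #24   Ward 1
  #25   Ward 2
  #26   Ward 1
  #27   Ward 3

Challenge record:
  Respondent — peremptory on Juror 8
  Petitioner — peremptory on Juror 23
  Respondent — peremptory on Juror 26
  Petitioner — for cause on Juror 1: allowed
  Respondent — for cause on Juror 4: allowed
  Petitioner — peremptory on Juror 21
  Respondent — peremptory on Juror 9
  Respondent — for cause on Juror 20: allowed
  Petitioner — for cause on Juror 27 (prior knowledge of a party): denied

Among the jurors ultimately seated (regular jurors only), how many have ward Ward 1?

3

Removed: #1, #4, #8, #9, #20, #21, #23, #26.
Seated jurors 1–9: #2, #3, #5, #6, #7, #10, #11, #12, #13 (alternates #14, #15, #16, #17 not counted).
Of those, in Ward 1: #11, #12, #13 → 3.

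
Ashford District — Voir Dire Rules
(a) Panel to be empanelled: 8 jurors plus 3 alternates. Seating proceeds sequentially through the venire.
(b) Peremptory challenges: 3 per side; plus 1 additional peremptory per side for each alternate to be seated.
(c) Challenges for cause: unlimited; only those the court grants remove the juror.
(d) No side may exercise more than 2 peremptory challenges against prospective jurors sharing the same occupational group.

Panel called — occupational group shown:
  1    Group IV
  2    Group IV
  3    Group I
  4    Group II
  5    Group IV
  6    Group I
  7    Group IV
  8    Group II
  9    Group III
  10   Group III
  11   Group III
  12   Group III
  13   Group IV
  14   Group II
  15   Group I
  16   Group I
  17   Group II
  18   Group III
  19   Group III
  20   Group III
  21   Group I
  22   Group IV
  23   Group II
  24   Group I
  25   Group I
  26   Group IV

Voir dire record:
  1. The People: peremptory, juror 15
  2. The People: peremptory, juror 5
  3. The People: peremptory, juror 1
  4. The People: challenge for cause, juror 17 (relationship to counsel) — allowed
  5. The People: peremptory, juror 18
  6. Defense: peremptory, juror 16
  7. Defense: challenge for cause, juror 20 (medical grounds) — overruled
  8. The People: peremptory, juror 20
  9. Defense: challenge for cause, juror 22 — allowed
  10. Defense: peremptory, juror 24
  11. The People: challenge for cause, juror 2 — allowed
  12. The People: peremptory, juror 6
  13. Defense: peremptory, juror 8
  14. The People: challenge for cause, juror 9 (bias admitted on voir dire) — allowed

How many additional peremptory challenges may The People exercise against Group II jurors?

The People peremptories so far: #15, #5, #1, #18, #20, #6 — 6 of 6 used, 0 left overall.
Against Group II: none yet — per-group cap 2 leaves 2.
Binding limit: min(0, 2) = 0.

0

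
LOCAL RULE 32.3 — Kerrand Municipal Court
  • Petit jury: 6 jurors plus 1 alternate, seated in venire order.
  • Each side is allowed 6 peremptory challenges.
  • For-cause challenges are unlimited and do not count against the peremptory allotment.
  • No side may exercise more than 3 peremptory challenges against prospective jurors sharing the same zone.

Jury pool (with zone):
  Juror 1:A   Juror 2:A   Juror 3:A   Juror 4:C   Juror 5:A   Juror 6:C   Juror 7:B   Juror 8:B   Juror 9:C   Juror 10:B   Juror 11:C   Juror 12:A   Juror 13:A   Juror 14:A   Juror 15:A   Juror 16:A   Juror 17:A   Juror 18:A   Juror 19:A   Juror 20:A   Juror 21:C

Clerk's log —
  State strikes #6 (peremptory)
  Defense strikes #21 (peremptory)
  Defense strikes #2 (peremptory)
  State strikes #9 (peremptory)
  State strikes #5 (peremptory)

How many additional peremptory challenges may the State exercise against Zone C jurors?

1

State peremptories so far: #6, #9, #5 — 3 of 6 used, 3 left overall.
Against Zone C: #6, #9 — 2 used; per-zone cap 3 leaves 1.
Binding limit: min(3, 1) = 1.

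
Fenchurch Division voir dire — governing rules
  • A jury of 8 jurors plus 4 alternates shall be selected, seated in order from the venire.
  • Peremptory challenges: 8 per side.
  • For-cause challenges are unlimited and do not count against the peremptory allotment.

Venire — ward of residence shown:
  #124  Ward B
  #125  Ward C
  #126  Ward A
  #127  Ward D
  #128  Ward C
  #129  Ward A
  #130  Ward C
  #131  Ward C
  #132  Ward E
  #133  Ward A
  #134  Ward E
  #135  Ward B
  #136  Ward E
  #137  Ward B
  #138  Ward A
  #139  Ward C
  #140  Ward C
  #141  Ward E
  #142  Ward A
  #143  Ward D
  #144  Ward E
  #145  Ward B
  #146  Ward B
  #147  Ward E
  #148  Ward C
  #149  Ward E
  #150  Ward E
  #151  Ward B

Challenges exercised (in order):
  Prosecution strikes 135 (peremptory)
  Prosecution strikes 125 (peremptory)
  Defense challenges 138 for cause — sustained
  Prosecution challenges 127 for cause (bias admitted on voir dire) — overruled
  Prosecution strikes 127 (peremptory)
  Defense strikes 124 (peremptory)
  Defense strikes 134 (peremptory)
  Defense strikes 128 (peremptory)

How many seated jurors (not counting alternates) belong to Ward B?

Removed: #124, #125, #127, #128, #134, #135, #138.
Seated jurors 1–8: #126, #129, #130, #131, #132, #133, #136, #137 (alternates #139, #140, #141, #142 not counted).
Of those, in Ward B: #137 → 1.

1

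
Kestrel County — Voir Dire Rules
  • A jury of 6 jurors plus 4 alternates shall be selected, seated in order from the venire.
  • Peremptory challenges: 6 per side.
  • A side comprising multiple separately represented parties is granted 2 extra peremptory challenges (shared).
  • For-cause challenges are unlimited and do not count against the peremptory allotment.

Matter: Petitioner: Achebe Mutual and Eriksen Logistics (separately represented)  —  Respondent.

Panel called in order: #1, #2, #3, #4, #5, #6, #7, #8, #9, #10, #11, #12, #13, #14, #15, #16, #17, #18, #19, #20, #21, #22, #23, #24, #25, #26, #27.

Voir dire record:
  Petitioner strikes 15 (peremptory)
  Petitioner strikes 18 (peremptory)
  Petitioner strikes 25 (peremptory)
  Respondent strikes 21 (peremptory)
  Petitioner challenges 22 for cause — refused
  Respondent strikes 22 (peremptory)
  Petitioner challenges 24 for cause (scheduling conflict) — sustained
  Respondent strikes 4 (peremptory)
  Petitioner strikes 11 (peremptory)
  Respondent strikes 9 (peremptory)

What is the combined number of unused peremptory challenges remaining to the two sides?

6

Petitioner allotment: 6 base + 2 multi-party = 8. Respondent allotment: 6.
Petitioner peremptories used: #15, #18, #25, #11 — 4 (for-cause on #22, #24 don't count).
Respondent peremptories used: #21, #22, #4, #9 — 4.
Remaining: (8 − 4) + (6 − 4) = 6.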